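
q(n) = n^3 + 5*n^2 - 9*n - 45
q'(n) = 3*n^2 + 10*n - 9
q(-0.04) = -44.63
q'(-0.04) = -9.40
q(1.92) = -36.77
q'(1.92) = 21.26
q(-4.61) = 4.78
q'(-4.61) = 8.66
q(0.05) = -45.44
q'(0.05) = -8.49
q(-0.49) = -39.51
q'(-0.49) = -13.18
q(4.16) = 76.08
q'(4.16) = 84.52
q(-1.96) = -15.68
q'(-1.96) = -17.08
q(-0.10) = -44.05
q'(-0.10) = -9.97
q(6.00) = 297.00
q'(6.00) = 159.00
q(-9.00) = -288.00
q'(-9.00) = 144.00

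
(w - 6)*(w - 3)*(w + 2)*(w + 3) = w^4 - 4*w^3 - 21*w^2 + 36*w + 108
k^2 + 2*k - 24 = (k - 4)*(k + 6)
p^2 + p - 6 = (p - 2)*(p + 3)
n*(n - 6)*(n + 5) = n^3 - n^2 - 30*n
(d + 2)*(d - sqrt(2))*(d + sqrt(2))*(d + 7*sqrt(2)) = d^4 + 2*d^3 + 7*sqrt(2)*d^3 - 2*d^2 + 14*sqrt(2)*d^2 - 14*sqrt(2)*d - 4*d - 28*sqrt(2)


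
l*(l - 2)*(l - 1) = l^3 - 3*l^2 + 2*l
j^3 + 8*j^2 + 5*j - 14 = (j - 1)*(j + 2)*(j + 7)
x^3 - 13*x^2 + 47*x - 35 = (x - 7)*(x - 5)*(x - 1)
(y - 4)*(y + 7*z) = y^2 + 7*y*z - 4*y - 28*z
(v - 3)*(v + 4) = v^2 + v - 12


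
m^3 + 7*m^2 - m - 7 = (m - 1)*(m + 1)*(m + 7)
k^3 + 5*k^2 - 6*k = k*(k - 1)*(k + 6)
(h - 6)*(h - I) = h^2 - 6*h - I*h + 6*I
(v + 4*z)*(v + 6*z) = v^2 + 10*v*z + 24*z^2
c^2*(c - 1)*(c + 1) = c^4 - c^2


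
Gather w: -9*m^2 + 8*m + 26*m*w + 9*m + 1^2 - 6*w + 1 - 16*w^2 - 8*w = -9*m^2 + 17*m - 16*w^2 + w*(26*m - 14) + 2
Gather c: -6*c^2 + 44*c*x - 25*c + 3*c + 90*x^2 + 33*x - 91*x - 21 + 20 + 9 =-6*c^2 + c*(44*x - 22) + 90*x^2 - 58*x + 8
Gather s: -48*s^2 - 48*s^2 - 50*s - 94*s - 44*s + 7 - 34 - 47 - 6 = -96*s^2 - 188*s - 80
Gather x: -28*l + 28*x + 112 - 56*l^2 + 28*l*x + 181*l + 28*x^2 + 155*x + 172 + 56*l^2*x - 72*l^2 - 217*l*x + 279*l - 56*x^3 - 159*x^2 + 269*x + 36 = -128*l^2 + 432*l - 56*x^3 - 131*x^2 + x*(56*l^2 - 189*l + 452) + 320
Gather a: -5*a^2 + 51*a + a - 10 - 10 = -5*a^2 + 52*a - 20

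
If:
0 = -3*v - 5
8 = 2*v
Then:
No Solution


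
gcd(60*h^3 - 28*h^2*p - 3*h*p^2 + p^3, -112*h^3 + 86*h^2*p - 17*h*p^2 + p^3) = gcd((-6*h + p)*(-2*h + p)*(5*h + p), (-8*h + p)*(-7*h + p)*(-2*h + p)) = -2*h + p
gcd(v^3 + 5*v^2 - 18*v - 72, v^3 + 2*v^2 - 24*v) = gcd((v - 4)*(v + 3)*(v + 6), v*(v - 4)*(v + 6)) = v^2 + 2*v - 24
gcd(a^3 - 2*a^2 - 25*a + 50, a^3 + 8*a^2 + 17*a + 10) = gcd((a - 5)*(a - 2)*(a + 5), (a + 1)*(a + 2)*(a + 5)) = a + 5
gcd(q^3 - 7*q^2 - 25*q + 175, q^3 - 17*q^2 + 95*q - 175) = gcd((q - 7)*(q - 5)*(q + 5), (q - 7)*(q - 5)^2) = q^2 - 12*q + 35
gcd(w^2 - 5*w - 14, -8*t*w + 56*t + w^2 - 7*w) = w - 7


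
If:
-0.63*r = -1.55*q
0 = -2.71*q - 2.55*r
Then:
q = 0.00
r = 0.00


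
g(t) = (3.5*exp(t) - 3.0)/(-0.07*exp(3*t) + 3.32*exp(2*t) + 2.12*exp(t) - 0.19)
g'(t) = (3.5*exp(t) - 3.0)*(0.21*exp(3*t) - 6.64*exp(2*t) - 2.12*exp(t))/(-0.07*exp(3*t) + 3.32*exp(2*t) + 2.12*exp(t) - 0.19)^2 + 3.5*exp(t)/(-0.07*exp(3*t) + 3.32*exp(2*t) + 2.12*exp(t) - 0.19) = (0.49*exp(3*t) - 12.25*exp(2*t) + 19.92*exp(t) + 5.695)*exp(t)/(0.0049*exp(6*t) - 0.4648*exp(5*t) + 10.7256*exp(4*t) + 14.1034*exp(3*t) + 3.2328*exp(2*t) - 0.8056*exp(t) + 0.0361)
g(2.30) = 0.11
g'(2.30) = -0.07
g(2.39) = 0.11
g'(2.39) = -0.06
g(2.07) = 0.13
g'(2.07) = -0.08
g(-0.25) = -0.08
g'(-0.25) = 0.92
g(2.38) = 0.11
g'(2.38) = -0.06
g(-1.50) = -4.96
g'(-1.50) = 10.62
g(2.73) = 0.09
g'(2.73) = -0.04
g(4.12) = -0.06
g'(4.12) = 0.33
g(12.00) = 0.00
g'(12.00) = 0.00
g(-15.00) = 15.79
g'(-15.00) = 0.00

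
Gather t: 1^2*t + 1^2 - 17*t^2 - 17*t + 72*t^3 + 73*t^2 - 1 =72*t^3 + 56*t^2 - 16*t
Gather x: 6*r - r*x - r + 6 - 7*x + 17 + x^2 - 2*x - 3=5*r + x^2 + x*(-r - 9) + 20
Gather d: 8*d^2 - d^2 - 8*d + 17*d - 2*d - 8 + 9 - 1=7*d^2 + 7*d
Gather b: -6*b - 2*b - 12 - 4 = -8*b - 16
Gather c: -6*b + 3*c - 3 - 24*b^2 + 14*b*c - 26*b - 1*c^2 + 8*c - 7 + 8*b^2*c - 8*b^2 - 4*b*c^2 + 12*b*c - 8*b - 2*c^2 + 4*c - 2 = -32*b^2 - 40*b + c^2*(-4*b - 3) + c*(8*b^2 + 26*b + 15) - 12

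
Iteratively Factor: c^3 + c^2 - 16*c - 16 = (c - 4)*(c^2 + 5*c + 4) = (c - 4)*(c + 4)*(c + 1)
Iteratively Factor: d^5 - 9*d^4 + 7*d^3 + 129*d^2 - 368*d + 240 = (d - 1)*(d^4 - 8*d^3 - d^2 + 128*d - 240) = (d - 1)*(d + 4)*(d^3 - 12*d^2 + 47*d - 60) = (d - 5)*(d - 1)*(d + 4)*(d^2 - 7*d + 12) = (d - 5)*(d - 3)*(d - 1)*(d + 4)*(d - 4)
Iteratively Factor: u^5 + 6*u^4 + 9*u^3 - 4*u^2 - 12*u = (u - 1)*(u^4 + 7*u^3 + 16*u^2 + 12*u) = (u - 1)*(u + 2)*(u^3 + 5*u^2 + 6*u) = u*(u - 1)*(u + 2)*(u^2 + 5*u + 6) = u*(u - 1)*(u + 2)^2*(u + 3)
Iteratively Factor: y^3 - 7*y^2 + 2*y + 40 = (y - 4)*(y^2 - 3*y - 10) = (y - 5)*(y - 4)*(y + 2)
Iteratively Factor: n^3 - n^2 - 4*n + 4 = (n - 1)*(n^2 - 4) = (n - 1)*(n + 2)*(n - 2)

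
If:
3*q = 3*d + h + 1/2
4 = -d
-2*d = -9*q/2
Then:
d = -4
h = 37/6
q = -16/9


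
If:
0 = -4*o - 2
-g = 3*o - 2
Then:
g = 7/2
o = -1/2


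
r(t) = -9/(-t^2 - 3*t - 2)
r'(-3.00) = 6.75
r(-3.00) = 4.50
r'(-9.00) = 0.04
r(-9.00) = 0.16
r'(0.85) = -1.52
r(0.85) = 1.71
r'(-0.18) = -10.67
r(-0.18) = 6.03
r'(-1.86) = 447.01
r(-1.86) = -74.75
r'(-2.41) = 49.01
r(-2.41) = 15.57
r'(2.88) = -0.22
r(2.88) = 0.48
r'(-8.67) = 0.05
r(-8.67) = 0.18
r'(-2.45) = 40.16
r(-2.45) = 13.79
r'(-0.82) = -271.31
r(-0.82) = 42.37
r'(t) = -9*(2*t + 3)/(-t^2 - 3*t - 2)^2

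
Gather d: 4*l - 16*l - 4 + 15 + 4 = 15 - 12*l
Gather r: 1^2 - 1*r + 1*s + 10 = -r + s + 11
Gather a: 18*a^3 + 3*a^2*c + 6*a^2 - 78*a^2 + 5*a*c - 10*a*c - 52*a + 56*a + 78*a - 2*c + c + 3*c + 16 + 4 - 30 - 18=18*a^3 + a^2*(3*c - 72) + a*(82 - 5*c) + 2*c - 28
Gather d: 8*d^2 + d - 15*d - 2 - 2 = 8*d^2 - 14*d - 4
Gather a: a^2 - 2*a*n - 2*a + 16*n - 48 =a^2 + a*(-2*n - 2) + 16*n - 48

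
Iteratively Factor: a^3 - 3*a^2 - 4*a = (a + 1)*(a^2 - 4*a) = a*(a + 1)*(a - 4)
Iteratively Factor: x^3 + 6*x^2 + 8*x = (x)*(x^2 + 6*x + 8) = x*(x + 2)*(x + 4)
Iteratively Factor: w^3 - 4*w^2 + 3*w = (w - 3)*(w^2 - w) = (w - 3)*(w - 1)*(w)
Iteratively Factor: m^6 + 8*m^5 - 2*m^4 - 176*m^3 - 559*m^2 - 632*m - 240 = (m + 1)*(m^5 + 7*m^4 - 9*m^3 - 167*m^2 - 392*m - 240) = (m + 1)^2*(m^4 + 6*m^3 - 15*m^2 - 152*m - 240) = (m - 5)*(m + 1)^2*(m^3 + 11*m^2 + 40*m + 48) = (m - 5)*(m + 1)^2*(m + 3)*(m^2 + 8*m + 16) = (m - 5)*(m + 1)^2*(m + 3)*(m + 4)*(m + 4)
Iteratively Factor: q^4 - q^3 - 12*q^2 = (q)*(q^3 - q^2 - 12*q) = q*(q + 3)*(q^2 - 4*q) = q^2*(q + 3)*(q - 4)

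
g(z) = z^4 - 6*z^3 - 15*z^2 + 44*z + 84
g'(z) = 4*z^3 - 18*z^2 - 30*z + 44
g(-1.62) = 5.75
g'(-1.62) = 28.35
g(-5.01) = 871.58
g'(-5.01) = -760.51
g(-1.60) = 6.33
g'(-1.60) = 29.54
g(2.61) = 36.39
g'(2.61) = -85.80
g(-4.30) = 436.37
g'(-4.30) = -477.85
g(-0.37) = 65.99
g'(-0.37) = 52.43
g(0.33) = 96.68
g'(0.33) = 32.28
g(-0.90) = 37.28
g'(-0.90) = 53.50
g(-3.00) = 60.00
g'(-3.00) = -136.00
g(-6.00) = 1872.00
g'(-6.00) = -1288.00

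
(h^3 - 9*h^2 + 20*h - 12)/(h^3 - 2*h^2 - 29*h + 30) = (h - 2)/(h + 5)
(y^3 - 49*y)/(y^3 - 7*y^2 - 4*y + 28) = y*(y + 7)/(y^2 - 4)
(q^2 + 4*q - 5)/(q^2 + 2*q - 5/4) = 4*(q^2 + 4*q - 5)/(4*q^2 + 8*q - 5)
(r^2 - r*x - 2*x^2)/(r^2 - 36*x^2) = (r^2 - r*x - 2*x^2)/(r^2 - 36*x^2)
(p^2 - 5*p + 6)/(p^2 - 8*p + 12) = (p - 3)/(p - 6)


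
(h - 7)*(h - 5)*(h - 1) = h^3 - 13*h^2 + 47*h - 35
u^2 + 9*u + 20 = (u + 4)*(u + 5)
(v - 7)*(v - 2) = v^2 - 9*v + 14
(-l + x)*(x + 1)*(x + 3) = -l*x^2 - 4*l*x - 3*l + x^3 + 4*x^2 + 3*x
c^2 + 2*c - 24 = (c - 4)*(c + 6)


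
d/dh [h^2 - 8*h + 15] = 2*h - 8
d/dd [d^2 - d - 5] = 2*d - 1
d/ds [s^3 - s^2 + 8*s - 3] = 3*s^2 - 2*s + 8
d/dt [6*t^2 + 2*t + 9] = 12*t + 2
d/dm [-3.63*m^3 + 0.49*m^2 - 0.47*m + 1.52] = -10.89*m^2 + 0.98*m - 0.47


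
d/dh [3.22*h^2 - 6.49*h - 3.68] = 6.44*h - 6.49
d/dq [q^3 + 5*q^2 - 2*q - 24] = 3*q^2 + 10*q - 2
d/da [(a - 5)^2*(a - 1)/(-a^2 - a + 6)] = (a - 5)*((7 - 3*a)*(a^2 + a - 6) + (a - 5)*(a - 1)*(2*a + 1))/(a^2 + a - 6)^2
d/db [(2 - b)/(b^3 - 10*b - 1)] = (-b^3 + 10*b + (b - 2)*(3*b^2 - 10) + 1)/(-b^3 + 10*b + 1)^2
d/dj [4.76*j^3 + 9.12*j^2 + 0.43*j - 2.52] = 14.28*j^2 + 18.24*j + 0.43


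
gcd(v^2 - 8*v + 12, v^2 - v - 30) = v - 6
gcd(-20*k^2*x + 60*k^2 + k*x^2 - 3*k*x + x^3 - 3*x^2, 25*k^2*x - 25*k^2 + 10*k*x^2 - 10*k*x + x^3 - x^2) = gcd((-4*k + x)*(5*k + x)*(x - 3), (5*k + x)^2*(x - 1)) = 5*k + x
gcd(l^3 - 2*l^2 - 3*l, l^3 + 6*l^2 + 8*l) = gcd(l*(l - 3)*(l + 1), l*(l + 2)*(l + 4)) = l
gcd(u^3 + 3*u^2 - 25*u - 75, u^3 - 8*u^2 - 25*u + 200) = u^2 - 25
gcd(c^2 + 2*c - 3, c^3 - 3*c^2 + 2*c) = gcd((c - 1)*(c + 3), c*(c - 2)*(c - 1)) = c - 1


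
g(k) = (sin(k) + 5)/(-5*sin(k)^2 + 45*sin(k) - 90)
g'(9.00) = 0.05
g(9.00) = -0.07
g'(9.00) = 0.05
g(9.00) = -0.07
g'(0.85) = -0.05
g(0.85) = -0.10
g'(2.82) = 0.05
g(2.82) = -0.07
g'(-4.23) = 0.04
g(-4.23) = -0.11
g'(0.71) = -0.05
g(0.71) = -0.09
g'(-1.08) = -0.01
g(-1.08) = -0.03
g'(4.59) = 0.00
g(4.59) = -0.03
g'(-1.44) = -0.00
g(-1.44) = -0.03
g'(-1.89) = 0.01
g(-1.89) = -0.03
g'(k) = (10*sin(k)*cos(k) - 45*cos(k))*(sin(k) + 5)/(-5*sin(k)^2 + 45*sin(k) - 90)^2 + cos(k)/(-5*sin(k)^2 + 45*sin(k) - 90)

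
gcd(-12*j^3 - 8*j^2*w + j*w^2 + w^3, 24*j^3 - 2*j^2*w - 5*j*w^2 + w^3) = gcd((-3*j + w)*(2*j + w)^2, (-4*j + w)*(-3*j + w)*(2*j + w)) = -6*j^2 - j*w + w^2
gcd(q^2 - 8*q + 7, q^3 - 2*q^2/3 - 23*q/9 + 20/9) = q - 1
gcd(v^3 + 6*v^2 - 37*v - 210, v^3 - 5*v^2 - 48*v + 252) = v^2 + v - 42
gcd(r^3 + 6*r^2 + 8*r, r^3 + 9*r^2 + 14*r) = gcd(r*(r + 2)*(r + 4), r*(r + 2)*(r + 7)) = r^2 + 2*r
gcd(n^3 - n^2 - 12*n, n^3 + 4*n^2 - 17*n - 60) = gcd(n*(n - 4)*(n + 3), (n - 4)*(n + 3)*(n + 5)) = n^2 - n - 12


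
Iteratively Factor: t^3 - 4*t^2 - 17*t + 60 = (t - 3)*(t^2 - t - 20) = (t - 3)*(t + 4)*(t - 5)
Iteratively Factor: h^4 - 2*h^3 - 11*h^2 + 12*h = (h - 4)*(h^3 + 2*h^2 - 3*h) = h*(h - 4)*(h^2 + 2*h - 3) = h*(h - 4)*(h + 3)*(h - 1)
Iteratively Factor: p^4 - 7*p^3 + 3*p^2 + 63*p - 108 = (p - 3)*(p^3 - 4*p^2 - 9*p + 36) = (p - 3)*(p + 3)*(p^2 - 7*p + 12) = (p - 4)*(p - 3)*(p + 3)*(p - 3)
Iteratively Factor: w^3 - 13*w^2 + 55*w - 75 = (w - 3)*(w^2 - 10*w + 25) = (w - 5)*(w - 3)*(w - 5)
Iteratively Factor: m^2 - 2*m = (m)*(m - 2)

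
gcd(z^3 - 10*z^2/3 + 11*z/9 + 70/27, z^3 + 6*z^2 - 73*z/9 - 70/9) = z^2 - z - 10/9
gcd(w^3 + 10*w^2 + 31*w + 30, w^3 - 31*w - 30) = w + 5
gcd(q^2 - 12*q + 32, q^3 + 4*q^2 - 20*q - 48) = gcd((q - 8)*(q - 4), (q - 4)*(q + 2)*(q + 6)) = q - 4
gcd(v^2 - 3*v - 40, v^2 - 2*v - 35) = v + 5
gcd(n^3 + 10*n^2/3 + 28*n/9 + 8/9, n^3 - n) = 1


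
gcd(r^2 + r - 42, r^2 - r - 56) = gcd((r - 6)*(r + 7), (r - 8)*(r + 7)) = r + 7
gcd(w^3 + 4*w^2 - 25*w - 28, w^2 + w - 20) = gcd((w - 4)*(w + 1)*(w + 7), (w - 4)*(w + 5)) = w - 4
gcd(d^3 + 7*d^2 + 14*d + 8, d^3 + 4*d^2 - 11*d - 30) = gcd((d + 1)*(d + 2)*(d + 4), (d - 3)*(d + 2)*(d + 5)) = d + 2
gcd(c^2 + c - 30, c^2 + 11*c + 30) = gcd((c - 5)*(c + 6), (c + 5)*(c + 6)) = c + 6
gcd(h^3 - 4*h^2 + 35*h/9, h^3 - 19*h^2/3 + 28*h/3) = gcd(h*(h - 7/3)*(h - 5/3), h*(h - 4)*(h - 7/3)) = h^2 - 7*h/3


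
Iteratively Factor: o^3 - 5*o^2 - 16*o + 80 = (o - 5)*(o^2 - 16) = (o - 5)*(o + 4)*(o - 4)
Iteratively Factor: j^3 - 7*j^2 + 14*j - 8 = (j - 4)*(j^2 - 3*j + 2) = (j - 4)*(j - 1)*(j - 2)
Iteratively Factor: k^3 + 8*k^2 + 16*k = (k + 4)*(k^2 + 4*k) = (k + 4)^2*(k)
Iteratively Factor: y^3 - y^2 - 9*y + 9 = (y - 1)*(y^2 - 9) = (y - 1)*(y + 3)*(y - 3)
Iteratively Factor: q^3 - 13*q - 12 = (q - 4)*(q^2 + 4*q + 3) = (q - 4)*(q + 3)*(q + 1)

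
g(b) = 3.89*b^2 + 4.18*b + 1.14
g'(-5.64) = -39.70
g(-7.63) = 195.71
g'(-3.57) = -23.59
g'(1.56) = 16.32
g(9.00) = 353.85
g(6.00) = 166.26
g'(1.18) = 13.36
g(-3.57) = 35.80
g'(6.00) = 50.86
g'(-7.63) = -55.18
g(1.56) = 17.13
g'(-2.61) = -16.13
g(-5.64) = 101.30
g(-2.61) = 16.73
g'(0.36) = 6.98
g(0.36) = 3.15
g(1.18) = 11.49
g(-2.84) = 20.64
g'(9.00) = 74.20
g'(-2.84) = -17.92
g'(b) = 7.78*b + 4.18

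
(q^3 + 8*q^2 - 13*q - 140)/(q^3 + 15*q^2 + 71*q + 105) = (q - 4)/(q + 3)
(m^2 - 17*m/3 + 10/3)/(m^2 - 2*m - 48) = (-3*m^2 + 17*m - 10)/(3*(-m^2 + 2*m + 48))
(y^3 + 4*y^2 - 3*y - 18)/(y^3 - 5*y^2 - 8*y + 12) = (y^3 + 4*y^2 - 3*y - 18)/(y^3 - 5*y^2 - 8*y + 12)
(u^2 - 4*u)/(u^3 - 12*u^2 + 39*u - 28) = u/(u^2 - 8*u + 7)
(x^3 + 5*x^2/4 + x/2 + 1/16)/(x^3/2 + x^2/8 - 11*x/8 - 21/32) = 2*(8*x^2 + 6*x + 1)/(8*x^2 - 2*x - 21)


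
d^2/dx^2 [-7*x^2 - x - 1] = -14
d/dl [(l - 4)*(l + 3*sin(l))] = l + (l - 4)*(3*cos(l) + 1) + 3*sin(l)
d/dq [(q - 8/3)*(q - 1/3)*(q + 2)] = 3*q^2 - 2*q - 46/9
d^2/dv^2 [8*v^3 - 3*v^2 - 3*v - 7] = 48*v - 6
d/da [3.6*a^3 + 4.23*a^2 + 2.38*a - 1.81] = 10.8*a^2 + 8.46*a + 2.38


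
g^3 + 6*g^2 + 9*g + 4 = (g + 1)^2*(g + 4)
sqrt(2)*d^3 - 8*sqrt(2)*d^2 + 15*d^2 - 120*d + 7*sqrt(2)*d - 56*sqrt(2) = (d - 8)*(d + 7*sqrt(2))*(sqrt(2)*d + 1)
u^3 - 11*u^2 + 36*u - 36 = (u - 6)*(u - 3)*(u - 2)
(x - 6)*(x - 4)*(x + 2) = x^3 - 8*x^2 + 4*x + 48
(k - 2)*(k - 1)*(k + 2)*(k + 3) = k^4 + 2*k^3 - 7*k^2 - 8*k + 12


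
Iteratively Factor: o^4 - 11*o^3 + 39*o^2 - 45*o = (o - 5)*(o^3 - 6*o^2 + 9*o) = (o - 5)*(o - 3)*(o^2 - 3*o) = (o - 5)*(o - 3)^2*(o)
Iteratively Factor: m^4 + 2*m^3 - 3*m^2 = (m - 1)*(m^3 + 3*m^2) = (m - 1)*(m + 3)*(m^2) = m*(m - 1)*(m + 3)*(m)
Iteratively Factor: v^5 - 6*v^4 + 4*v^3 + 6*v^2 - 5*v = (v)*(v^4 - 6*v^3 + 4*v^2 + 6*v - 5) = v*(v - 1)*(v^3 - 5*v^2 - v + 5) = v*(v - 1)^2*(v^2 - 4*v - 5) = v*(v - 1)^2*(v + 1)*(v - 5)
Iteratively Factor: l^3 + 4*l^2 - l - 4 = (l - 1)*(l^2 + 5*l + 4) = (l - 1)*(l + 1)*(l + 4)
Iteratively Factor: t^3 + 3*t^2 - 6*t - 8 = (t - 2)*(t^2 + 5*t + 4) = (t - 2)*(t + 1)*(t + 4)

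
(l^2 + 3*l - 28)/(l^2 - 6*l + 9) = (l^2 + 3*l - 28)/(l^2 - 6*l + 9)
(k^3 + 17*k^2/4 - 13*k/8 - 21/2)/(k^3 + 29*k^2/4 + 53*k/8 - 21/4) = (2*k^2 + 5*k - 12)/(2*k^2 + 11*k - 6)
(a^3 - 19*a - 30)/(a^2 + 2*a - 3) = (a^2 - 3*a - 10)/(a - 1)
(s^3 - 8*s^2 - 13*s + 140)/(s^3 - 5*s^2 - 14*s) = (s^2 - s - 20)/(s*(s + 2))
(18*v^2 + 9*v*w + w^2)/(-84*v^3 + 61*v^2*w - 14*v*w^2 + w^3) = (-18*v^2 - 9*v*w - w^2)/(84*v^3 - 61*v^2*w + 14*v*w^2 - w^3)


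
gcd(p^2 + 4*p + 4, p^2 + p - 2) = p + 2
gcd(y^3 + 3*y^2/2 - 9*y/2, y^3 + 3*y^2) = y^2 + 3*y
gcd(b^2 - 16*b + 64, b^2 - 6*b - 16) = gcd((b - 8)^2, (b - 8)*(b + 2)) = b - 8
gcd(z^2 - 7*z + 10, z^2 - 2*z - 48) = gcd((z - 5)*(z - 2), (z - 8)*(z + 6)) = 1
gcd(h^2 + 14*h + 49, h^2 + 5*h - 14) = h + 7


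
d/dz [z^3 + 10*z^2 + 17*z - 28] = 3*z^2 + 20*z + 17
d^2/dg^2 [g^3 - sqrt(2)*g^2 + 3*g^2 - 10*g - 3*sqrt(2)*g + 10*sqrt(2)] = 6*g - 2*sqrt(2) + 6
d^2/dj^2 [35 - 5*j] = 0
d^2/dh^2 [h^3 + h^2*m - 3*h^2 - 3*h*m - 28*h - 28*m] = 6*h + 2*m - 6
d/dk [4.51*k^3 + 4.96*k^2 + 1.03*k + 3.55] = 13.53*k^2 + 9.92*k + 1.03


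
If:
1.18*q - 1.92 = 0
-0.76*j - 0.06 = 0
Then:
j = -0.08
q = 1.63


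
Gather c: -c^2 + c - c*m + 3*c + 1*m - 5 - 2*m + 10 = -c^2 + c*(4 - m) - m + 5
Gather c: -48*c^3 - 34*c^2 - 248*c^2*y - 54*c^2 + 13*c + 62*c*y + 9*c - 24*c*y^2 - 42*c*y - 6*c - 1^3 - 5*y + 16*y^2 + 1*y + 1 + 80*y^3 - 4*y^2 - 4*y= -48*c^3 + c^2*(-248*y - 88) + c*(-24*y^2 + 20*y + 16) + 80*y^3 + 12*y^2 - 8*y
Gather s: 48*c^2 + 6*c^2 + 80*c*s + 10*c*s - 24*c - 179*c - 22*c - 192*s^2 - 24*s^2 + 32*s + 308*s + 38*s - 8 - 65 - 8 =54*c^2 - 225*c - 216*s^2 + s*(90*c + 378) - 81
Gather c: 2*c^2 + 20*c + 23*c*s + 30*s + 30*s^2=2*c^2 + c*(23*s + 20) + 30*s^2 + 30*s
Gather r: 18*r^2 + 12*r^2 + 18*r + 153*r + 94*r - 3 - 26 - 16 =30*r^2 + 265*r - 45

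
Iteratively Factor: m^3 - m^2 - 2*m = (m - 2)*(m^2 + m) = m*(m - 2)*(m + 1)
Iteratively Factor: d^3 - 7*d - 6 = (d - 3)*(d^2 + 3*d + 2) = (d - 3)*(d + 1)*(d + 2)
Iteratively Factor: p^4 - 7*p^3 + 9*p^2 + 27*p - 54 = (p - 3)*(p^3 - 4*p^2 - 3*p + 18) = (p - 3)*(p + 2)*(p^2 - 6*p + 9) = (p - 3)^2*(p + 2)*(p - 3)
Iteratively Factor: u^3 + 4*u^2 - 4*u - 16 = (u + 4)*(u^2 - 4) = (u + 2)*(u + 4)*(u - 2)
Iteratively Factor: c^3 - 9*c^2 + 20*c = (c - 4)*(c^2 - 5*c) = c*(c - 4)*(c - 5)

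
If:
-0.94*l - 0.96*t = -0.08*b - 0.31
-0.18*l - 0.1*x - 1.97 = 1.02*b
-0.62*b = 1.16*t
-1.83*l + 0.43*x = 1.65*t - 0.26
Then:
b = -1.76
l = -0.78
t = 0.94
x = -0.32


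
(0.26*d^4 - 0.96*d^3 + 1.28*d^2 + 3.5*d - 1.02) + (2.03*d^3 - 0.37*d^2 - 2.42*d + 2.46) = 0.26*d^4 + 1.07*d^3 + 0.91*d^2 + 1.08*d + 1.44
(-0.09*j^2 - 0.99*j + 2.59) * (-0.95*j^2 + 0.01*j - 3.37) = 0.0855*j^4 + 0.9396*j^3 - 2.1671*j^2 + 3.3622*j - 8.7283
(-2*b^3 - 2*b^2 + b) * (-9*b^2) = 18*b^5 + 18*b^4 - 9*b^3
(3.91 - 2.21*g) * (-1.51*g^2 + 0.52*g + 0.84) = 3.3371*g^3 - 7.0533*g^2 + 0.176800000000001*g + 3.2844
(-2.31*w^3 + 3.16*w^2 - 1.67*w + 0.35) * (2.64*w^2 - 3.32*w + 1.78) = -6.0984*w^5 + 16.0116*w^4 - 19.0118*w^3 + 12.0932*w^2 - 4.1346*w + 0.623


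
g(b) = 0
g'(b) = 0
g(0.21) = 0.00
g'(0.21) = 0.00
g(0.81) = 0.00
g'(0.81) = 0.00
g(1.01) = 0.00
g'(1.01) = 0.00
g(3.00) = 0.00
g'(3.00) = 0.00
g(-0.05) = 0.00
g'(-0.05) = 0.00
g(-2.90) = 0.00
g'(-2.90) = 0.00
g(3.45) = 0.00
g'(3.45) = 0.00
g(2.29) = 0.00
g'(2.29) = 0.00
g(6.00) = 0.00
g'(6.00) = 0.00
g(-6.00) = 0.00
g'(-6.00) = 0.00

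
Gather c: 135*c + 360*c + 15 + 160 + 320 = 495*c + 495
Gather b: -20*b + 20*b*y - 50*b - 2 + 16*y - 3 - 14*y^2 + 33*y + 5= b*(20*y - 70) - 14*y^2 + 49*y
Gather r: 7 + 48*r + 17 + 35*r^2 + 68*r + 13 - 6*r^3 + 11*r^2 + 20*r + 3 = -6*r^3 + 46*r^2 + 136*r + 40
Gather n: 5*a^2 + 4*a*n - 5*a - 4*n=5*a^2 - 5*a + n*(4*a - 4)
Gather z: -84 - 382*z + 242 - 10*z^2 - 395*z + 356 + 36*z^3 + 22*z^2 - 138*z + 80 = 36*z^3 + 12*z^2 - 915*z + 594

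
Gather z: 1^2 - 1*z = 1 - z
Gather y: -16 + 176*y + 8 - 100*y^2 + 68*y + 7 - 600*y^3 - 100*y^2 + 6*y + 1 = -600*y^3 - 200*y^2 + 250*y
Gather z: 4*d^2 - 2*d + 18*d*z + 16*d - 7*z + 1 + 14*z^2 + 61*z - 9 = 4*d^2 + 14*d + 14*z^2 + z*(18*d + 54) - 8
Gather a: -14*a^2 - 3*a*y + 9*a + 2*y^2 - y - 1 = -14*a^2 + a*(9 - 3*y) + 2*y^2 - y - 1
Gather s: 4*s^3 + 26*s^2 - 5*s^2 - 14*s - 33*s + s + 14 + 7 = 4*s^3 + 21*s^2 - 46*s + 21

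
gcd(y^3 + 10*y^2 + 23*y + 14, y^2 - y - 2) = y + 1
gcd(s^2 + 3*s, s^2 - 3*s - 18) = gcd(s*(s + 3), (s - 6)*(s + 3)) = s + 3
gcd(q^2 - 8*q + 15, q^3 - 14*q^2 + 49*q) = 1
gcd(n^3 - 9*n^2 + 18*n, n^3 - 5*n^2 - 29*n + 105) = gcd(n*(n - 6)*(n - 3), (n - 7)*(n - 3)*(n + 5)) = n - 3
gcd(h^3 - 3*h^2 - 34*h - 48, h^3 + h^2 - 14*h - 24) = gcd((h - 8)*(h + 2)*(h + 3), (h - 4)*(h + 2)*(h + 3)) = h^2 + 5*h + 6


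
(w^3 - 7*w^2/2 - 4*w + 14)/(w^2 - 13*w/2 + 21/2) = (w^2 - 4)/(w - 3)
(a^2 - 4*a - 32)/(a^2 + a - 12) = (a - 8)/(a - 3)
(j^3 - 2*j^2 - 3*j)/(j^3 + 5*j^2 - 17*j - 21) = j/(j + 7)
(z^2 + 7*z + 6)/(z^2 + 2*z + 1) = (z + 6)/(z + 1)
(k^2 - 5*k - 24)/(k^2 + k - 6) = (k - 8)/(k - 2)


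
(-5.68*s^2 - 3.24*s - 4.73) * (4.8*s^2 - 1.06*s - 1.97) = -27.264*s^4 - 9.5312*s^3 - 8.08*s^2 + 11.3966*s + 9.3181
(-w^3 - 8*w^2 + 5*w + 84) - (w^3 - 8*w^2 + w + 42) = -2*w^3 + 4*w + 42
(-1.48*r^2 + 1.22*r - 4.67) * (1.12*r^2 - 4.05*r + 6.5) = -1.6576*r^4 + 7.3604*r^3 - 19.7914*r^2 + 26.8435*r - 30.355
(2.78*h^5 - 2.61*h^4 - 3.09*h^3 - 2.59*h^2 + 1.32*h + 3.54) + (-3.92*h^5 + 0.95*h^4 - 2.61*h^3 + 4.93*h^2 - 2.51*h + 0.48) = -1.14*h^5 - 1.66*h^4 - 5.7*h^3 + 2.34*h^2 - 1.19*h + 4.02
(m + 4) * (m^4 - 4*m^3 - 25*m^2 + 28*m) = m^5 - 41*m^3 - 72*m^2 + 112*m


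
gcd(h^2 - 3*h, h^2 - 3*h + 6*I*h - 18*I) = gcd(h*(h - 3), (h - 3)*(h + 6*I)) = h - 3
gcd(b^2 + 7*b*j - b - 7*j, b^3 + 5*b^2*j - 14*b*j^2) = b + 7*j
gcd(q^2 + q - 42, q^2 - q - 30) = q - 6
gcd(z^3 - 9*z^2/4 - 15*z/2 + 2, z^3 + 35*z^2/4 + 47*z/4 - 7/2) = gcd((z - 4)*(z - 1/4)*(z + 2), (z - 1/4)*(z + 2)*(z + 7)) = z^2 + 7*z/4 - 1/2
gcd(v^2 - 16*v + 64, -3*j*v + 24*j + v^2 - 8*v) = v - 8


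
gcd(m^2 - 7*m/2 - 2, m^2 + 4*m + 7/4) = m + 1/2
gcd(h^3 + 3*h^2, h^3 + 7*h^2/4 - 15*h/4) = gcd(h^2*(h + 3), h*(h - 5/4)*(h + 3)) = h^2 + 3*h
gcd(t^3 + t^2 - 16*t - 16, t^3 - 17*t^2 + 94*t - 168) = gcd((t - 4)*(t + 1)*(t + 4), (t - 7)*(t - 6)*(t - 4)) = t - 4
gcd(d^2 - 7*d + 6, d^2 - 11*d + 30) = d - 6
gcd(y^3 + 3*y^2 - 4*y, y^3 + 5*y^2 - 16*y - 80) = y + 4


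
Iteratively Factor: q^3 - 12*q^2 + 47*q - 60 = (q - 4)*(q^2 - 8*q + 15) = (q - 4)*(q - 3)*(q - 5)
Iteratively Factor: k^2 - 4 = (k - 2)*(k + 2)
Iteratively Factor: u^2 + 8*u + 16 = (u + 4)*(u + 4)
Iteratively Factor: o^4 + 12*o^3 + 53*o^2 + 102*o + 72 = (o + 3)*(o^3 + 9*o^2 + 26*o + 24) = (o + 3)^2*(o^2 + 6*o + 8) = (o + 2)*(o + 3)^2*(o + 4)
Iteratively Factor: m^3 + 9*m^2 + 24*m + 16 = (m + 4)*(m^2 + 5*m + 4) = (m + 4)^2*(m + 1)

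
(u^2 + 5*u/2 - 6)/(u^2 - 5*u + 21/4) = 2*(u + 4)/(2*u - 7)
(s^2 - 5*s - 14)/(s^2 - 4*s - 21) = (s + 2)/(s + 3)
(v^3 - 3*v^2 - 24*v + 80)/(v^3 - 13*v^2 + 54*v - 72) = (v^2 + v - 20)/(v^2 - 9*v + 18)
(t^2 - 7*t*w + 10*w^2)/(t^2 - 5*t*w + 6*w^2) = (t - 5*w)/(t - 3*w)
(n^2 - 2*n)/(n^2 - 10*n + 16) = n/(n - 8)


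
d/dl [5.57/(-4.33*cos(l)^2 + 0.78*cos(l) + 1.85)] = (4.3446 - 48.2362*cos(l))*sin(l)/(-4.33*cos(l)^2 + 0.78*cos(l) + 1.85)^2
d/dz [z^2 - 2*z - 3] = 2*z - 2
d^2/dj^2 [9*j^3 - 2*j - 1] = 54*j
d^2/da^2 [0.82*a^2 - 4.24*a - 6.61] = 1.64000000000000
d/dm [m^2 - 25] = 2*m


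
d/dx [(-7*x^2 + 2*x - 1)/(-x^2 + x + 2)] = 5*(-x^2 - 6*x + 1)/(x^4 - 2*x^3 - 3*x^2 + 4*x + 4)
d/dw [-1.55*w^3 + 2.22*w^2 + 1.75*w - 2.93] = -4.65*w^2 + 4.44*w + 1.75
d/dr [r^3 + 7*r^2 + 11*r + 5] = 3*r^2 + 14*r + 11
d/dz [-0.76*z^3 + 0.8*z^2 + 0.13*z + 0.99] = -2.28*z^2 + 1.6*z + 0.13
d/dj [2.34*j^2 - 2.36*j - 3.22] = 4.68*j - 2.36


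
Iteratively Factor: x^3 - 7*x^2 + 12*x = (x - 4)*(x^2 - 3*x) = (x - 4)*(x - 3)*(x)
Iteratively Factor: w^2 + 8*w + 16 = (w + 4)*(w + 4)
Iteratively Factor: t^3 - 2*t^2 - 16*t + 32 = (t - 2)*(t^2 - 16) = (t - 4)*(t - 2)*(t + 4)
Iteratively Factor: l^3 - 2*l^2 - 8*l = (l - 4)*(l^2 + 2*l) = l*(l - 4)*(l + 2)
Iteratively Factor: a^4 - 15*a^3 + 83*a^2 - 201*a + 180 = (a - 3)*(a^3 - 12*a^2 + 47*a - 60) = (a - 4)*(a - 3)*(a^2 - 8*a + 15) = (a - 5)*(a - 4)*(a - 3)*(a - 3)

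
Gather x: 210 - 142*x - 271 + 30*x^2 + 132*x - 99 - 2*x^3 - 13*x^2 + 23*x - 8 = -2*x^3 + 17*x^2 + 13*x - 168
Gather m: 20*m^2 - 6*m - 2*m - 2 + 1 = 20*m^2 - 8*m - 1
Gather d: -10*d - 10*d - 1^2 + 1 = -20*d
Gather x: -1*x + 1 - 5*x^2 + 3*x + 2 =-5*x^2 + 2*x + 3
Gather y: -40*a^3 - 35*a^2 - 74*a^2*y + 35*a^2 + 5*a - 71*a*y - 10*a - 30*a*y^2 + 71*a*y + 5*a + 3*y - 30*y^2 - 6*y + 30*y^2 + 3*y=-40*a^3 - 74*a^2*y - 30*a*y^2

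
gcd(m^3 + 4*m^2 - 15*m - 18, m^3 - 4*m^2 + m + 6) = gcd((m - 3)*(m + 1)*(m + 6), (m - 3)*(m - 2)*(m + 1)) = m^2 - 2*m - 3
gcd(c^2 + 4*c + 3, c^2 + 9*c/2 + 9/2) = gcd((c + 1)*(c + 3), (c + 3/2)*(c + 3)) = c + 3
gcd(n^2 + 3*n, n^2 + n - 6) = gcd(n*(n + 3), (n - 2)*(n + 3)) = n + 3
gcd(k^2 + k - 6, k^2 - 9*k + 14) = k - 2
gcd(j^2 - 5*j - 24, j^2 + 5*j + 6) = j + 3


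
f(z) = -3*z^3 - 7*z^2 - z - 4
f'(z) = -9*z^2 - 14*z - 1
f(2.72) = -118.88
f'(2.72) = -105.67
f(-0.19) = -4.04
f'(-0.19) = 1.34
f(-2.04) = -5.62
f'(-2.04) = -9.89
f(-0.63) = -5.40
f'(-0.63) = 4.25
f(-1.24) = -7.80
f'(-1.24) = 2.52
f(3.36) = -200.19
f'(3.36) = -149.65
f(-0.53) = -4.99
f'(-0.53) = 3.89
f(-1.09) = -7.34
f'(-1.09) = 3.57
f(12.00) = -6208.00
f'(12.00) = -1465.00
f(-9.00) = 1625.00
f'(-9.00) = -604.00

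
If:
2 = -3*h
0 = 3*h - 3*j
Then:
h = -2/3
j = -2/3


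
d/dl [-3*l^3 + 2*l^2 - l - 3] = -9*l^2 + 4*l - 1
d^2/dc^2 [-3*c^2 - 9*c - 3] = -6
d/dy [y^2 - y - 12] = 2*y - 1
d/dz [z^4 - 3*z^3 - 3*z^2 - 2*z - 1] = 4*z^3 - 9*z^2 - 6*z - 2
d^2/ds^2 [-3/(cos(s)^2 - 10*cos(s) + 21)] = 3*(8*sin(s)^4 - 36*sin(s)^2 + 495*cos(s) - 15*cos(3*s) - 288)/(2*(cos(s) - 7)^3*(cos(s) - 3)^3)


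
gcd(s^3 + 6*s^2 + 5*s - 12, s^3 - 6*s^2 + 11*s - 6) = s - 1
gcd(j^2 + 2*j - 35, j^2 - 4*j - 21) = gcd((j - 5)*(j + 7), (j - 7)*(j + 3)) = 1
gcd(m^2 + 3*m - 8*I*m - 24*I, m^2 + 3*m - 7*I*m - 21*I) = m + 3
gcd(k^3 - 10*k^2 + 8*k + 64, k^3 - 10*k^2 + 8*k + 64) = k^3 - 10*k^2 + 8*k + 64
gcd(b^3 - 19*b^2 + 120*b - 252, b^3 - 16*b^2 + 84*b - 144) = b^2 - 12*b + 36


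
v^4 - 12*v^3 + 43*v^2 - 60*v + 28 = (v - 7)*(v - 2)^2*(v - 1)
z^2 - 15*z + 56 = (z - 8)*(z - 7)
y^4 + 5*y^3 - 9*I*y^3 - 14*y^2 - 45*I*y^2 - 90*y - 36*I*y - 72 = (y + 1)*(y + 4)*(y - 6*I)*(y - 3*I)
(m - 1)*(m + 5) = m^2 + 4*m - 5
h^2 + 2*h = h*(h + 2)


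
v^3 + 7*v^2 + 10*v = v*(v + 2)*(v + 5)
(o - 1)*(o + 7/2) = o^2 + 5*o/2 - 7/2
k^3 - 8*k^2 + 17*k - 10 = (k - 5)*(k - 2)*(k - 1)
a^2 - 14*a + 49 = (a - 7)^2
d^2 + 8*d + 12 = (d + 2)*(d + 6)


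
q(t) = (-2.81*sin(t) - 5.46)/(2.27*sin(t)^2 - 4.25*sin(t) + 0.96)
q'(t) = (-4.54*sin(t)*cos(t) + 4.25*cos(t))*(-2.81*sin(t) - 5.46)/(2.27*sin(t)^2 - 4.25*sin(t) + 0.96)^2 - 2.81*cos(t)/(2.27*sin(t)^2 - 4.25*sin(t) + 0.96) = (6.3787*sin(t)^2 + 24.7884*sin(t) - 25.9026)*cos(t)/(5.1529*sin(t)^4 - 19.295*sin(t)^3 + 22.4209*sin(t)^2 - 8.16*sin(t) + 0.9216)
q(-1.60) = -0.35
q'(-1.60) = 0.02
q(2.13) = 7.75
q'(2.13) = 0.16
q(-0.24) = -2.28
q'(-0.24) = -6.93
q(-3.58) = 15.29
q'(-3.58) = 68.07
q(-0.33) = -1.77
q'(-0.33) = -4.74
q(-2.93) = -2.49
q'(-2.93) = 7.90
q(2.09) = 7.75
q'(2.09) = -0.20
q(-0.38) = -1.55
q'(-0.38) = -3.92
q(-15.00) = -0.78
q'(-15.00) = 1.36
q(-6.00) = 124.18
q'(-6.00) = -7015.29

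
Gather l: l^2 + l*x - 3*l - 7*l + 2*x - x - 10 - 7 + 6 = l^2 + l*(x - 10) + x - 11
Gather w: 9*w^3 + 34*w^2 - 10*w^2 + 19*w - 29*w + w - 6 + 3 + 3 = 9*w^3 + 24*w^2 - 9*w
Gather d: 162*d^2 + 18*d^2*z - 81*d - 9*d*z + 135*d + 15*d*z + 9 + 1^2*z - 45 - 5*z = d^2*(18*z + 162) + d*(6*z + 54) - 4*z - 36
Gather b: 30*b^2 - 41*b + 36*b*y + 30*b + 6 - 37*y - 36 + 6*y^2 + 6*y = 30*b^2 + b*(36*y - 11) + 6*y^2 - 31*y - 30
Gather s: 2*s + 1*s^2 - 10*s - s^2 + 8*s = 0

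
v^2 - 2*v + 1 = (v - 1)^2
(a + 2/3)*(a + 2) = a^2 + 8*a/3 + 4/3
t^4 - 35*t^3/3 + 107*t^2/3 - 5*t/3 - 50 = (t - 6)*(t - 5)*(t - 5/3)*(t + 1)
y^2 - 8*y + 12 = (y - 6)*(y - 2)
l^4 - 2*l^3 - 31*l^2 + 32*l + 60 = (l - 6)*(l - 2)*(l + 1)*(l + 5)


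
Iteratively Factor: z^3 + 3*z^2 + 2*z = (z + 1)*(z^2 + 2*z) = z*(z + 1)*(z + 2)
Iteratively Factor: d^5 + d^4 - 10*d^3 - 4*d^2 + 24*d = (d - 2)*(d^4 + 3*d^3 - 4*d^2 - 12*d) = (d - 2)^2*(d^3 + 5*d^2 + 6*d) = d*(d - 2)^2*(d^2 + 5*d + 6) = d*(d - 2)^2*(d + 2)*(d + 3)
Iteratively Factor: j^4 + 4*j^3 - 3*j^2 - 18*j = (j - 2)*(j^3 + 6*j^2 + 9*j) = j*(j - 2)*(j^2 + 6*j + 9) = j*(j - 2)*(j + 3)*(j + 3)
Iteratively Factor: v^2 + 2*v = (v)*(v + 2)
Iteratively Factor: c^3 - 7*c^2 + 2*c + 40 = (c - 5)*(c^2 - 2*c - 8) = (c - 5)*(c - 4)*(c + 2)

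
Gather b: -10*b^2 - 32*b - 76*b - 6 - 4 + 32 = -10*b^2 - 108*b + 22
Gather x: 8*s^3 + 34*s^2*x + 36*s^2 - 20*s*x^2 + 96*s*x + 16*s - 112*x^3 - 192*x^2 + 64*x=8*s^3 + 36*s^2 + 16*s - 112*x^3 + x^2*(-20*s - 192) + x*(34*s^2 + 96*s + 64)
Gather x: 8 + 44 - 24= 28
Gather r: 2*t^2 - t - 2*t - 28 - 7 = 2*t^2 - 3*t - 35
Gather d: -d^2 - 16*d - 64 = -d^2 - 16*d - 64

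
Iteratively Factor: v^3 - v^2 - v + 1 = (v + 1)*(v^2 - 2*v + 1) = (v - 1)*(v + 1)*(v - 1)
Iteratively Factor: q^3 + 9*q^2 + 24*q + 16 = (q + 4)*(q^2 + 5*q + 4) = (q + 1)*(q + 4)*(q + 4)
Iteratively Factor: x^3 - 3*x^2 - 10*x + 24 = (x - 4)*(x^2 + x - 6) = (x - 4)*(x + 3)*(x - 2)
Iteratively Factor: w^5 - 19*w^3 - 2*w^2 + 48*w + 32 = (w + 1)*(w^4 - w^3 - 18*w^2 + 16*w + 32) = (w - 4)*(w + 1)*(w^3 + 3*w^2 - 6*w - 8) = (w - 4)*(w - 2)*(w + 1)*(w^2 + 5*w + 4) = (w - 4)*(w - 2)*(w + 1)*(w + 4)*(w + 1)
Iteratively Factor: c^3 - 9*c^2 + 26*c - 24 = (c - 4)*(c^2 - 5*c + 6) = (c - 4)*(c - 2)*(c - 3)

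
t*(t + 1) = t^2 + t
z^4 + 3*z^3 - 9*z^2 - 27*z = z*(z - 3)*(z + 3)^2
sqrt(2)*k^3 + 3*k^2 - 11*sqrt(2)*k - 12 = (k - 2*sqrt(2))*(k + 3*sqrt(2))*(sqrt(2)*k + 1)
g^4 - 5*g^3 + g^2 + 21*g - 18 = (g - 3)^2*(g - 1)*(g + 2)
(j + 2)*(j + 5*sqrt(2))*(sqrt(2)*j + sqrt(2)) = sqrt(2)*j^3 + 3*sqrt(2)*j^2 + 10*j^2 + 2*sqrt(2)*j + 30*j + 20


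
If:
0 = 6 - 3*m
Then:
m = 2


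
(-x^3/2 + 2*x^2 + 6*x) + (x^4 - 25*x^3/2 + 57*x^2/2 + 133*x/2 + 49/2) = x^4 - 13*x^3 + 61*x^2/2 + 145*x/2 + 49/2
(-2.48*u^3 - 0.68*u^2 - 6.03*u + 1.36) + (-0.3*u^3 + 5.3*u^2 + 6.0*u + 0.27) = -2.78*u^3 + 4.62*u^2 - 0.0300000000000002*u + 1.63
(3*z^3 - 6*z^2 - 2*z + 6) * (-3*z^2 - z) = -9*z^5 + 15*z^4 + 12*z^3 - 16*z^2 - 6*z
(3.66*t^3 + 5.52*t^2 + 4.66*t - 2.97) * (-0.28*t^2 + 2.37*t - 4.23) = -1.0248*t^5 + 7.1286*t^4 - 3.7042*t^3 - 11.4738*t^2 - 26.7507*t + 12.5631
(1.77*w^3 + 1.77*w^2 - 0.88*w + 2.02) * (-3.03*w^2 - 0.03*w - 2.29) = -5.3631*w^5 - 5.4162*w^4 - 1.44*w^3 - 10.1475*w^2 + 1.9546*w - 4.6258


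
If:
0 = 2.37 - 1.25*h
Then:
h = 1.90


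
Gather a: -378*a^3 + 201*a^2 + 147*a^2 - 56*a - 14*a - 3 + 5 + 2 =-378*a^3 + 348*a^2 - 70*a + 4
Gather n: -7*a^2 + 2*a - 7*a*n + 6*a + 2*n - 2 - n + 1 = -7*a^2 + 8*a + n*(1 - 7*a) - 1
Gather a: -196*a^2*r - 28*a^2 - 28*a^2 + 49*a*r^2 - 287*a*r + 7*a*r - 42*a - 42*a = a^2*(-196*r - 56) + a*(49*r^2 - 280*r - 84)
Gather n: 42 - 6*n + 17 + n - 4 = 55 - 5*n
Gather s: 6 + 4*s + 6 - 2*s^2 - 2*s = -2*s^2 + 2*s + 12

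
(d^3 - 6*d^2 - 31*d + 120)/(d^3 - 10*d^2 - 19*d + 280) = (d - 3)/(d - 7)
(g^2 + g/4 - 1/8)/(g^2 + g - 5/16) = 2*(2*g + 1)/(4*g + 5)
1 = 1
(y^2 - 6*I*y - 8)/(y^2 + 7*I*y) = (y^2 - 6*I*y - 8)/(y*(y + 7*I))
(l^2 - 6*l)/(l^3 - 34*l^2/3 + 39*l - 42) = 3*l/(3*l^2 - 16*l + 21)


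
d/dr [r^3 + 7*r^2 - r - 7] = 3*r^2 + 14*r - 1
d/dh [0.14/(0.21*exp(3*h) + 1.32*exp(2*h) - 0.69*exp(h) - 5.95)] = (-0.0882*exp(2*h) - 0.3696*exp(h) + 0.0966)*exp(h)/(0.21*exp(3*h) + 1.32*exp(2*h) - 0.69*exp(h) - 5.95)^2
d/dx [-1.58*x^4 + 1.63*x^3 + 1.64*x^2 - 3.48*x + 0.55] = -6.32*x^3 + 4.89*x^2 + 3.28*x - 3.48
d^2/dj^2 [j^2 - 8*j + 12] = 2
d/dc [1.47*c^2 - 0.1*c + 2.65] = 2.94*c - 0.1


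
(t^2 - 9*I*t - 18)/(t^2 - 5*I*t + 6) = (t - 3*I)/(t + I)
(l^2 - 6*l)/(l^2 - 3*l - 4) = l*(6 - l)/(-l^2 + 3*l + 4)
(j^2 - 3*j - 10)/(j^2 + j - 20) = (j^2 - 3*j - 10)/(j^2 + j - 20)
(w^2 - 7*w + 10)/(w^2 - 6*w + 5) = (w - 2)/(w - 1)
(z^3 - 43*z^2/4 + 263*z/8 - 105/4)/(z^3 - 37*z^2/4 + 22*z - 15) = (z - 7/2)/(z - 2)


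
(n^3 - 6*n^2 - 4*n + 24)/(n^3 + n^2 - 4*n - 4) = (n - 6)/(n + 1)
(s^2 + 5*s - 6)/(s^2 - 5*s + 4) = (s + 6)/(s - 4)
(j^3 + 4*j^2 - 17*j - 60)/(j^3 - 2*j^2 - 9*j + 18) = (j^2 + j - 20)/(j^2 - 5*j + 6)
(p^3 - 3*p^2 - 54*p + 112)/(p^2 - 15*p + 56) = (p^2 + 5*p - 14)/(p - 7)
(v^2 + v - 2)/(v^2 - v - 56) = (-v^2 - v + 2)/(-v^2 + v + 56)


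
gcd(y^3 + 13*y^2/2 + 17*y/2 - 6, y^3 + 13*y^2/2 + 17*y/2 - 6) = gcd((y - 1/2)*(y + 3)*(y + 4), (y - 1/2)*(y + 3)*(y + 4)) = y^3 + 13*y^2/2 + 17*y/2 - 6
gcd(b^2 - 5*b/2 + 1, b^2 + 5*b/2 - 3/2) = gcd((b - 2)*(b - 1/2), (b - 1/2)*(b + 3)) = b - 1/2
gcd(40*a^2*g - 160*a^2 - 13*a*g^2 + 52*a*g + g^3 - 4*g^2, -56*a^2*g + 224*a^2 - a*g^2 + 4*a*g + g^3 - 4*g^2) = 8*a*g - 32*a - g^2 + 4*g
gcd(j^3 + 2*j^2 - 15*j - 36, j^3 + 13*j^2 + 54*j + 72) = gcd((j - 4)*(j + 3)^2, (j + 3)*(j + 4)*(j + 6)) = j + 3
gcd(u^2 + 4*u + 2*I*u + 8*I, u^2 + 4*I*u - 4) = u + 2*I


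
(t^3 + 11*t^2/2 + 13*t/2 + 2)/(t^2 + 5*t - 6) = (2*t^3 + 11*t^2 + 13*t + 4)/(2*(t^2 + 5*t - 6))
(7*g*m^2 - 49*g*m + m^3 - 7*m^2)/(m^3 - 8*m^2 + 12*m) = (7*g*m - 49*g + m^2 - 7*m)/(m^2 - 8*m + 12)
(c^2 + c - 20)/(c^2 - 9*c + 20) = (c + 5)/(c - 5)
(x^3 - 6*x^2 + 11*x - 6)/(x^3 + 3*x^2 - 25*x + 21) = (x - 2)/(x + 7)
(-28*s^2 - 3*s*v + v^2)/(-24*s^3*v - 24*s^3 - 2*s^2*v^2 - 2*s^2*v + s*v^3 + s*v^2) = (7*s - v)/(s*(6*s*v + 6*s - v^2 - v))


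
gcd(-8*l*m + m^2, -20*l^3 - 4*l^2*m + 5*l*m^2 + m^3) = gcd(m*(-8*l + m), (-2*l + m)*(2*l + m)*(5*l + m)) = 1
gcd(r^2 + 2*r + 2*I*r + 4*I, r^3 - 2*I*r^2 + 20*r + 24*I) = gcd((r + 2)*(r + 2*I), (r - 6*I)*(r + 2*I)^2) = r + 2*I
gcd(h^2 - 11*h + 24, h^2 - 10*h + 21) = h - 3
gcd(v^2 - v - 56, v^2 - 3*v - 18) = 1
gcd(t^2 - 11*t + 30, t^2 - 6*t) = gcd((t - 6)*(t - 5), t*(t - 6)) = t - 6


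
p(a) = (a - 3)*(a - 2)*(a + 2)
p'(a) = (a - 3)*(a - 2) + (a - 3)*(a + 2) + (a - 2)*(a + 2) = 3*a^2 - 6*a - 4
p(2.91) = -0.40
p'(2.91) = 3.94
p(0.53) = 9.19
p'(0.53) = -6.34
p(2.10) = -0.37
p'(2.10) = -3.37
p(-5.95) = -281.05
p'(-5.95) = 137.91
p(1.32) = 3.79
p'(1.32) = -6.69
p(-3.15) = -36.42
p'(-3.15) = 44.67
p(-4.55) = -126.10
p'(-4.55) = 85.41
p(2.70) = -0.99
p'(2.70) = 1.67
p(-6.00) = -288.00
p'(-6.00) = 140.00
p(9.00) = 462.00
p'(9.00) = 185.00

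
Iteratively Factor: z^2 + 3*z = (z + 3)*(z)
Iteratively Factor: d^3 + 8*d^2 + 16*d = (d + 4)*(d^2 + 4*d) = d*(d + 4)*(d + 4)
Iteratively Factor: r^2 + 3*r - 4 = (r - 1)*(r + 4)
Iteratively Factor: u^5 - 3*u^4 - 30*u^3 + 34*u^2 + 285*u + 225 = (u + 3)*(u^4 - 6*u^3 - 12*u^2 + 70*u + 75) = (u - 5)*(u + 3)*(u^3 - u^2 - 17*u - 15) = (u - 5)*(u + 3)^2*(u^2 - 4*u - 5) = (u - 5)^2*(u + 3)^2*(u + 1)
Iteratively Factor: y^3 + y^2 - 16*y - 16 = (y - 4)*(y^2 + 5*y + 4) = (y - 4)*(y + 1)*(y + 4)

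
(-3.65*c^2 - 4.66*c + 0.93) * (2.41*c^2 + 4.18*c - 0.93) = -8.7965*c^4 - 26.4876*c^3 - 13.843*c^2 + 8.2212*c - 0.8649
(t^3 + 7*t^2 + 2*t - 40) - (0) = t^3 + 7*t^2 + 2*t - 40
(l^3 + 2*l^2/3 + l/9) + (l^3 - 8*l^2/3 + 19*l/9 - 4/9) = 2*l^3 - 2*l^2 + 20*l/9 - 4/9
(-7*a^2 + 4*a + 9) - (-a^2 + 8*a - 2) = -6*a^2 - 4*a + 11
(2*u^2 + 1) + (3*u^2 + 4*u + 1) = 5*u^2 + 4*u + 2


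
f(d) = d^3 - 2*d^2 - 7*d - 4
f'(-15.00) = 728.00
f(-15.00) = -3724.00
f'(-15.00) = 728.00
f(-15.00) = -3724.00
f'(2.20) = -1.28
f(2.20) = -18.43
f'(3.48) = 15.41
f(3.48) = -10.44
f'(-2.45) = 20.81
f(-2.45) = -13.56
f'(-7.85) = 209.27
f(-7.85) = -556.03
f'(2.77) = 4.94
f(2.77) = -17.48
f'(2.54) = 2.19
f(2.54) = -18.30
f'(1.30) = -7.13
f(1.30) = -14.28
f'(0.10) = -7.37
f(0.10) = -4.72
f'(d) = 3*d^2 - 4*d - 7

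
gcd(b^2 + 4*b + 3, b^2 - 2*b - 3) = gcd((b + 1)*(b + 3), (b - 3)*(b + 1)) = b + 1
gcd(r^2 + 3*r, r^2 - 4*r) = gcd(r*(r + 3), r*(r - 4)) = r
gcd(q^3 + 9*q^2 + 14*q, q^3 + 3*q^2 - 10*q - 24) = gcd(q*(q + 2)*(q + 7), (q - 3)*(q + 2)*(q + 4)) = q + 2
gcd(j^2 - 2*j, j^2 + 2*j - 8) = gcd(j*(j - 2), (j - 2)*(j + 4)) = j - 2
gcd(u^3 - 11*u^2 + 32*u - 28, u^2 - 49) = u - 7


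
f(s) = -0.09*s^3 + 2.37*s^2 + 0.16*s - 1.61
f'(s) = -0.27*s^2 + 4.74*s + 0.16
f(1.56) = 4.07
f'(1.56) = 6.90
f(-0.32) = -1.42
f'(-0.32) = -1.38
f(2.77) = 15.11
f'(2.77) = 11.22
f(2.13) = 8.61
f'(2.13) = 9.03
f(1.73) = 5.29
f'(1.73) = 7.55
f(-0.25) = -1.50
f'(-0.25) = -1.04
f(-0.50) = -1.09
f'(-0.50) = -2.28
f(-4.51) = 54.13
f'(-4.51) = -26.71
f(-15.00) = 832.99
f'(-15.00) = -131.69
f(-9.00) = 254.53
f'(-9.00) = -64.37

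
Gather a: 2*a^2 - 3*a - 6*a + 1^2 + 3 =2*a^2 - 9*a + 4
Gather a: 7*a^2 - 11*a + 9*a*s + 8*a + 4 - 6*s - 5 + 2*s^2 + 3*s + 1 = 7*a^2 + a*(9*s - 3) + 2*s^2 - 3*s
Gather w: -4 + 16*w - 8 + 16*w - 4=32*w - 16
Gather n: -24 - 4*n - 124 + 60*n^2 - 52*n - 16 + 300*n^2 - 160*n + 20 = 360*n^2 - 216*n - 144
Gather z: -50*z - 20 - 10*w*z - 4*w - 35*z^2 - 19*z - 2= -4*w - 35*z^2 + z*(-10*w - 69) - 22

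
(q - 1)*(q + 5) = q^2 + 4*q - 5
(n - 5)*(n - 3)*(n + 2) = n^3 - 6*n^2 - n + 30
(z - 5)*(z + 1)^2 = z^3 - 3*z^2 - 9*z - 5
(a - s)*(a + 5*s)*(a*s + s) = a^3*s + 4*a^2*s^2 + a^2*s - 5*a*s^3 + 4*a*s^2 - 5*s^3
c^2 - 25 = (c - 5)*(c + 5)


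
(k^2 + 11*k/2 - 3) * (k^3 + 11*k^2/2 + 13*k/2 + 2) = k^5 + 11*k^4 + 135*k^3/4 + 85*k^2/4 - 17*k/2 - 6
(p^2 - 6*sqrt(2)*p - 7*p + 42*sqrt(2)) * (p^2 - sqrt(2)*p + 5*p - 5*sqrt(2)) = p^4 - 7*sqrt(2)*p^3 - 2*p^3 - 23*p^2 + 14*sqrt(2)*p^2 - 24*p + 245*sqrt(2)*p - 420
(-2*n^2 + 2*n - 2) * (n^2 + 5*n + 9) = -2*n^4 - 8*n^3 - 10*n^2 + 8*n - 18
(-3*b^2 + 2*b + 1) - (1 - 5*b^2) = 2*b^2 + 2*b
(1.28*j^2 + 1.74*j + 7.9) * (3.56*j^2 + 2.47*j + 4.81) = 4.5568*j^4 + 9.356*j^3 + 38.5786*j^2 + 27.8824*j + 37.999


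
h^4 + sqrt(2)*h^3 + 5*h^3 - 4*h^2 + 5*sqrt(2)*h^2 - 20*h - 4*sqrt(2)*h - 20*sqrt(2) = (h - 2)*(h + 2)*(h + 5)*(h + sqrt(2))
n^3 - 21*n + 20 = (n - 4)*(n - 1)*(n + 5)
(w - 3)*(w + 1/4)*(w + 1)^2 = w^4 - 3*w^3/4 - 21*w^2/4 - 17*w/4 - 3/4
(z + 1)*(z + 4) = z^2 + 5*z + 4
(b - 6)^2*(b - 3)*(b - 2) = b^4 - 17*b^3 + 102*b^2 - 252*b + 216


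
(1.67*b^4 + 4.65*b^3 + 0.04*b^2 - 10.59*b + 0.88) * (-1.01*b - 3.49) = -1.6867*b^5 - 10.5248*b^4 - 16.2689*b^3 + 10.5563*b^2 + 36.0703*b - 3.0712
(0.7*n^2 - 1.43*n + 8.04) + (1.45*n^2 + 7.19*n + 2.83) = 2.15*n^2 + 5.76*n + 10.87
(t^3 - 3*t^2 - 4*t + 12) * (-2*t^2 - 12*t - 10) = -2*t^5 - 6*t^4 + 34*t^3 + 54*t^2 - 104*t - 120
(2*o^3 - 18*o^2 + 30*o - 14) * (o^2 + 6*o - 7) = 2*o^5 - 6*o^4 - 92*o^3 + 292*o^2 - 294*o + 98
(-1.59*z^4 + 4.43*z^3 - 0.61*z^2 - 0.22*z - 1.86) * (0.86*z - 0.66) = -1.3674*z^5 + 4.8592*z^4 - 3.4484*z^3 + 0.2134*z^2 - 1.4544*z + 1.2276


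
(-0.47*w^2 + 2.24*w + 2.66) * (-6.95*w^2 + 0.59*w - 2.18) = 3.2665*w^4 - 15.8453*w^3 - 16.1408*w^2 - 3.3138*w - 5.7988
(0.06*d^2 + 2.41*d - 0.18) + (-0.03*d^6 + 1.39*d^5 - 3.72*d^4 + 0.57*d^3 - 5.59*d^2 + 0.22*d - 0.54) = -0.03*d^6 + 1.39*d^5 - 3.72*d^4 + 0.57*d^3 - 5.53*d^2 + 2.63*d - 0.72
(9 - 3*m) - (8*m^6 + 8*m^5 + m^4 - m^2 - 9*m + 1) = -8*m^6 - 8*m^5 - m^4 + m^2 + 6*m + 8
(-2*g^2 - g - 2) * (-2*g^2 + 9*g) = 4*g^4 - 16*g^3 - 5*g^2 - 18*g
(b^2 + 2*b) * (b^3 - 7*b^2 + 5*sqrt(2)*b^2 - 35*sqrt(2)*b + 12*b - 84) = b^5 - 5*b^4 + 5*sqrt(2)*b^4 - 25*sqrt(2)*b^3 - 2*b^3 - 70*sqrt(2)*b^2 - 60*b^2 - 168*b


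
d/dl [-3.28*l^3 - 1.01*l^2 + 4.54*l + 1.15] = -9.84*l^2 - 2.02*l + 4.54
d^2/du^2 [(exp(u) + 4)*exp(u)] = 4*(exp(u) + 1)*exp(u)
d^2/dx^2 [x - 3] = 0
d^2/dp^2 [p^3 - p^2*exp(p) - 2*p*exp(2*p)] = -p^2*exp(p) - 8*p*exp(2*p) - 4*p*exp(p) + 6*p - 8*exp(2*p) - 2*exp(p)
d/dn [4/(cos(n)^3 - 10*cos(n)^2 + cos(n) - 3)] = 4*(3*cos(n)^2 - 20*cos(n) + 1)*sin(n)/(cos(n)^3 - 10*cos(n)^2 + cos(n) - 3)^2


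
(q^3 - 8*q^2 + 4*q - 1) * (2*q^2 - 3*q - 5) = 2*q^5 - 19*q^4 + 27*q^3 + 26*q^2 - 17*q + 5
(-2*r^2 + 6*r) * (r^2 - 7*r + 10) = -2*r^4 + 20*r^3 - 62*r^2 + 60*r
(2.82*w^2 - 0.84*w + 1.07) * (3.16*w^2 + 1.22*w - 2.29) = 8.9112*w^4 + 0.786*w^3 - 4.1014*w^2 + 3.229*w - 2.4503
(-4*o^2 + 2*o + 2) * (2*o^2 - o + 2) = -8*o^4 + 8*o^3 - 6*o^2 + 2*o + 4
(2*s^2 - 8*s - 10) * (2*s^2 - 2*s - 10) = 4*s^4 - 20*s^3 - 24*s^2 + 100*s + 100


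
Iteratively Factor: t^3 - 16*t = (t - 4)*(t^2 + 4*t) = t*(t - 4)*(t + 4)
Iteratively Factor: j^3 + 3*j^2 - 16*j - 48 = (j + 3)*(j^2 - 16) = (j - 4)*(j + 3)*(j + 4)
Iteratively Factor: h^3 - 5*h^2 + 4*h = (h)*(h^2 - 5*h + 4) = h*(h - 4)*(h - 1)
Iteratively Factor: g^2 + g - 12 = (g + 4)*(g - 3)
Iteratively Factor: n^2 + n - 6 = (n - 2)*(n + 3)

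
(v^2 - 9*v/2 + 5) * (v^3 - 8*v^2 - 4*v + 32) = v^5 - 25*v^4/2 + 37*v^3 + 10*v^2 - 164*v + 160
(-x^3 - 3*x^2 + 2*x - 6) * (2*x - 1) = -2*x^4 - 5*x^3 + 7*x^2 - 14*x + 6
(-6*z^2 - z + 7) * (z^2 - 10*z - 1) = -6*z^4 + 59*z^3 + 23*z^2 - 69*z - 7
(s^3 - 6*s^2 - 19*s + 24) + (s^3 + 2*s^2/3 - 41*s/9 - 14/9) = 2*s^3 - 16*s^2/3 - 212*s/9 + 202/9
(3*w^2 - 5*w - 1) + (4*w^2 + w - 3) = 7*w^2 - 4*w - 4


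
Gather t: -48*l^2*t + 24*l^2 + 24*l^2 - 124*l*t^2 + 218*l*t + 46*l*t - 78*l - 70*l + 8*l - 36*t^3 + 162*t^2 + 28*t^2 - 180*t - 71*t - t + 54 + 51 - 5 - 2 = 48*l^2 - 140*l - 36*t^3 + t^2*(190 - 124*l) + t*(-48*l^2 + 264*l - 252) + 98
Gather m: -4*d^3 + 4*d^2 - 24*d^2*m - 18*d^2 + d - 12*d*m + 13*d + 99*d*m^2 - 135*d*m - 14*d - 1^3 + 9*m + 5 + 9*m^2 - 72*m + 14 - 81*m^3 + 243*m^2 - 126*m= -4*d^3 - 14*d^2 - 81*m^3 + m^2*(99*d + 252) + m*(-24*d^2 - 147*d - 189) + 18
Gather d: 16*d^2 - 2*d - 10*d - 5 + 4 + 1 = 16*d^2 - 12*d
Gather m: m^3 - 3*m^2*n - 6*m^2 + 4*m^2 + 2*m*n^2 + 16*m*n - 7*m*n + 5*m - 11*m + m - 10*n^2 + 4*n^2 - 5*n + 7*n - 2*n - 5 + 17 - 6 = m^3 + m^2*(-3*n - 2) + m*(2*n^2 + 9*n - 5) - 6*n^2 + 6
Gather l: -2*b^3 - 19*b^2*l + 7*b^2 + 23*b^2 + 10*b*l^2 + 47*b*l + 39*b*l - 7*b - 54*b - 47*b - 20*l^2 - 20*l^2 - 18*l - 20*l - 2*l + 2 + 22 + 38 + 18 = -2*b^3 + 30*b^2 - 108*b + l^2*(10*b - 40) + l*(-19*b^2 + 86*b - 40) + 80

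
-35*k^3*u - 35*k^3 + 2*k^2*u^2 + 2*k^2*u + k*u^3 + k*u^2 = (-5*k + u)*(7*k + u)*(k*u + k)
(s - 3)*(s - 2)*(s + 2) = s^3 - 3*s^2 - 4*s + 12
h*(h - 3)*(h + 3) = h^3 - 9*h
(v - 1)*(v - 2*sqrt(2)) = v^2 - 2*sqrt(2)*v - v + 2*sqrt(2)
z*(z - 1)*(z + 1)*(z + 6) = z^4 + 6*z^3 - z^2 - 6*z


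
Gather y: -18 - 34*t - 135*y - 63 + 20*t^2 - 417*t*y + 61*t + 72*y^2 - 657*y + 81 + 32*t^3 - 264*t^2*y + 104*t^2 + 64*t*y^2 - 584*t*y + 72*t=32*t^3 + 124*t^2 + 99*t + y^2*(64*t + 72) + y*(-264*t^2 - 1001*t - 792)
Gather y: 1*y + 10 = y + 10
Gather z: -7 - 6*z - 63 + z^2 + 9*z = z^2 + 3*z - 70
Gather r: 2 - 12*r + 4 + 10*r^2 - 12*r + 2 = 10*r^2 - 24*r + 8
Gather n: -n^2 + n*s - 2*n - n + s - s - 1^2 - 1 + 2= -n^2 + n*(s - 3)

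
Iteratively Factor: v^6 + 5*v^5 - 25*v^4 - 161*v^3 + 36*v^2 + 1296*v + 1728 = (v - 4)*(v^5 + 9*v^4 + 11*v^3 - 117*v^2 - 432*v - 432) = (v - 4)*(v + 3)*(v^4 + 6*v^3 - 7*v^2 - 96*v - 144) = (v - 4)^2*(v + 3)*(v^3 + 10*v^2 + 33*v + 36) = (v - 4)^2*(v + 3)*(v + 4)*(v^2 + 6*v + 9) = (v - 4)^2*(v + 3)^2*(v + 4)*(v + 3)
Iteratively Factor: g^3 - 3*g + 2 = (g - 1)*(g^2 + g - 2) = (g - 1)*(g + 2)*(g - 1)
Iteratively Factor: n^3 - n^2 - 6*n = (n - 3)*(n^2 + 2*n) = (n - 3)*(n + 2)*(n)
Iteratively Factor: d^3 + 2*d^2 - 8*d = (d + 4)*(d^2 - 2*d) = (d - 2)*(d + 4)*(d)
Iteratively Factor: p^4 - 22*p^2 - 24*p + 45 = (p + 3)*(p^3 - 3*p^2 - 13*p + 15) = (p + 3)^2*(p^2 - 6*p + 5) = (p - 1)*(p + 3)^2*(p - 5)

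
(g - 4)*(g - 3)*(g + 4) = g^3 - 3*g^2 - 16*g + 48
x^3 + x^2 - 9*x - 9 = (x - 3)*(x + 1)*(x + 3)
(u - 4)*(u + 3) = u^2 - u - 12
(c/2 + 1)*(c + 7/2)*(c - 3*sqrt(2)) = c^3/2 - 3*sqrt(2)*c^2/2 + 11*c^2/4 - 33*sqrt(2)*c/4 + 7*c/2 - 21*sqrt(2)/2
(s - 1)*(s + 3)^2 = s^3 + 5*s^2 + 3*s - 9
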